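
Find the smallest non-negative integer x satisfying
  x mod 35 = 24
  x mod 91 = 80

444

gcd(35, 91) = 7 and 7 | (80 − 24), so the pair is consistent; merging gives x ≡ 444 (mod 455), where 455 = lcm(35, 91).
The solution is unique modulo lcm(35, 91) = 455.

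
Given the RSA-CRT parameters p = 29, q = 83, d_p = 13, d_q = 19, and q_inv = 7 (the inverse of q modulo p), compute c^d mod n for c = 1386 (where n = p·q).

749

m₁ = c^(d_p) mod p: c ≡ 23 (mod 29), and 23^13 mod 29 = 24.
m₂ = c^(d_q) mod q: c ≡ 58 (mod 83), and 58^19 mod 83 = 2.
h = q_inv·(m₁ − m₂) mod p = 7·(24 − 2) mod 29 = 9.
m = m₂ + h·q = 2 + 9·83 = 749.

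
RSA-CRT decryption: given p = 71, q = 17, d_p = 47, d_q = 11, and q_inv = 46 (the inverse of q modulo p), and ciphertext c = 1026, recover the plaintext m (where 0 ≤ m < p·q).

1110

m₁ = c^(d_p) mod p: c ≡ 32 (mod 71), and 32^47 mod 71 = 45.
m₂ = c^(d_q) mod q: c ≡ 6 (mod 17), and 6^11 mod 17 = 5.
h = q_inv·(m₁ − m₂) mod p = 46·(45 − 5) mod 71 = 65.
m = m₂ + h·q = 5 + 65·17 = 1110.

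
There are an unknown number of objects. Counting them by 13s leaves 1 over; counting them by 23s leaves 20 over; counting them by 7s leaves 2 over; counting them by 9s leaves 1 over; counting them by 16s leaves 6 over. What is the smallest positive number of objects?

The moduli are pairwise coprime; M = 13·23·7·9·16 = 301392.
M/13 = 23184; 23184 ≡ 5 (mod 13); 5·8 ≡ 1, so inverse 8.
M/23 = 13104; 13104 ≡ 17 (mod 23); 17·19 ≡ 1, so inverse 19.
M/7 = 43056; 43056 ≡ 6 (mod 7); 6·6 ≡ 1, so inverse 6.
M/9 = 33488; 33488 ≡ 8 (mod 9); 8·8 ≡ 1, so inverse 8.
M/16 = 18837; 18837 ≡ 5 (mod 16); 5·13 ≡ 1, so inverse 13.
N ≡ 1·23184·8 + 20·13104·19 + 2·43056·6 + 1·33488·8 + 6·18837·13 = 7418854.
7418854 mod 301392 = 185446.

185446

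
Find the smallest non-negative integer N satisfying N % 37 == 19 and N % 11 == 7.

315

Combine the congruences pairwise.
From N ≡ 19 (mod 37) write N = 19 + 37t. Substituting into N ≡ 7 (mod 11) gives 37t ≡ 10 (mod 11), and since 4⁻¹ ≡ 3 (mod 11), t ≡ 8. Hence N ≡ 19 + 37·8 = 315 (mod 407).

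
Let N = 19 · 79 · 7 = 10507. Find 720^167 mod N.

1868

Mod 19: 720 ≡ 17; by Fermat, exponent reduces to 167 mod 18 = 5; 17^5 ≡ 6 (mod 19).
Mod 79: 720 ≡ 9; by Fermat, exponent reduces to 167 mod 78 = 11; 9^11 ≡ 51 (mod 79).
Mod 7: 720 ≡ 6; by Fermat, exponent reduces to 167 mod 6 = 5; 6^5 ≡ 6 (mod 7).
Combine by CRT: x ≡ 6 (mod 19), x ≡ 51 (mod 79), x ≡ 6 (mod 7) ⇒ x ≡ 1868 (mod 10507).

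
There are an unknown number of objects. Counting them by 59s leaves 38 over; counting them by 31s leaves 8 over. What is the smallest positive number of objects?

From N ≡ 38 (mod 59) write N = 38 + 59t. Substituting into N ≡ 8 (mod 31) gives 59t ≡ 1 (mod 31), and since 28⁻¹ ≡ 10 (mod 31), t ≡ 10. Hence N ≡ 38 + 59·10 = 628 (mod 1829).

628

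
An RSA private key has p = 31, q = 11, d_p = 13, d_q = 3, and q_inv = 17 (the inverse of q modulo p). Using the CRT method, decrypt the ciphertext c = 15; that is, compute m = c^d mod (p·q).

m₁ = c^(d_p) mod p: c ≡ 15 (mod 31), and 15^13 mod 31 = 27.
m₂ = c^(d_q) mod q: c ≡ 4 (mod 11), and 4^3 mod 11 = 9.
h = q_inv·(m₁ − m₂) mod p = 17·(27 − 9) mod 31 = 27.
m = m₂ + h·q = 9 + 27·11 = 306.

306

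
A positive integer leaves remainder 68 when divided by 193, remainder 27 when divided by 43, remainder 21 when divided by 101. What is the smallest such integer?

From N ≡ 68 (mod 193) write N = 68 + 193t. Substituting into N ≡ 27 (mod 43) gives 193t ≡ 2 (mod 43), and since 21⁻¹ ≡ 41 (mod 43), t ≡ 39. Hence N ≡ 68 + 193·39 = 7595 (mod 8299).
From N ≡ 7595 (mod 8299) write N = 7595 + 8299t. Substituting into N ≡ 21 (mod 101) gives 8299t ≡ 1 (mod 101), and since 17⁻¹ ≡ 6 (mod 101), t ≡ 6. Hence N ≡ 7595 + 8299·6 = 57389 (mod 838199).

57389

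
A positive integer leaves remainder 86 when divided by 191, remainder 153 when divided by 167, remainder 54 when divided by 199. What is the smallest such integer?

5512155

From N ≡ 86 (mod 191) write N = 86 + 191t. Substituting into N ≡ 153 (mod 167) gives 191t ≡ 67 (mod 167), and since 24⁻¹ ≡ 7 (mod 167), t ≡ 135. Hence N ≡ 86 + 191·135 = 25871 (mod 31897).
From N ≡ 25871 (mod 31897) write N = 25871 + 31897t. Substituting into N ≡ 54 (mod 199) gives 31897t ≡ 53 (mod 199), and since 57⁻¹ ≡ 7 (mod 199), t ≡ 172. Hence N ≡ 25871 + 31897·172 = 5512155 (mod 6347503).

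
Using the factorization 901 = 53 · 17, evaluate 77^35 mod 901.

66

Mod 53: 77 ≡ 24; 24^35 ≡ 13 (mod 53).
Mod 17: 77 ≡ 9; by Fermat, exponent reduces to 35 mod 16 = 3; 9^3 ≡ 15 (mod 17).
Combine by CRT: x ≡ 13 (mod 53), x ≡ 15 (mod 17) ⇒ x ≡ 66 (mod 901).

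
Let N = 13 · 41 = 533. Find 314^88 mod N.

Mod 13: 314 ≡ 2; by Fermat, exponent reduces to 88 mod 12 = 4; 2^4 ≡ 3 (mod 13).
Mod 41: 314 ≡ 27; by Fermat, exponent reduces to 88 mod 40 = 8; 27^8 ≡ 1 (mod 41).
Combine by CRT: x ≡ 3 (mod 13), x ≡ 1 (mod 41) ⇒ x ≡ 42 (mod 533).

42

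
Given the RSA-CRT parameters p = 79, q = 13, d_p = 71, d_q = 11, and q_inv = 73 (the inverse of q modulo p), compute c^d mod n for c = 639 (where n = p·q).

748

m₁ = c^(d_p) mod p: c ≡ 7 (mod 79), and 7^71 mod 79 = 37.
m₂ = c^(d_q) mod q: c ≡ 2 (mod 13), and 2^11 mod 13 = 7.
h = q_inv·(m₁ − m₂) mod p = 73·(37 − 7) mod 79 = 57.
m = m₂ + h·q = 7 + 57·13 = 748.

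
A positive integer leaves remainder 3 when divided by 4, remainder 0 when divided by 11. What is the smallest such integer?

From a ≡ 3 (mod 4) write a = 3 + 4t. Substituting into a ≡ 0 (mod 11) gives 4t ≡ 8 (mod 11), and since 4⁻¹ ≡ 3 (mod 11), t ≡ 2. Hence a ≡ 3 + 4·2 = 11 (mod 44).

11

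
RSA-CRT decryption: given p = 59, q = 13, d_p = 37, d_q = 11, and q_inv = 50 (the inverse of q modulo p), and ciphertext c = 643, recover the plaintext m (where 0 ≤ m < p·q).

m₁ = c^(d_p) mod p: c ≡ 53 (mod 59), and 53^37 mod 59 = 4.
m₂ = c^(d_q) mod q: c ≡ 6 (mod 13), and 6^11 mod 13 = 11.
h = q_inv·(m₁ − m₂) mod p = 50·(4 − 11) mod 59 = 4.
m = m₂ + h·q = 11 + 4·13 = 63.

63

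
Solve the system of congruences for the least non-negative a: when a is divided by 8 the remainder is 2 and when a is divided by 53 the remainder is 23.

From a ≡ 2 (mod 8) write a = 2 + 8t. Substituting into a ≡ 23 (mod 53) gives 8t ≡ 21 (mod 53), and since 8⁻¹ ≡ 20 (mod 53), t ≡ 49. Hence a ≡ 2 + 8·49 = 394 (mod 424).

394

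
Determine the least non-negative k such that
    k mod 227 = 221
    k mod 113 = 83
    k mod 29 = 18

From k ≡ 221 (mod 227) write k = 221 + 227t. Substituting into k ≡ 83 (mod 113) gives 227t ≡ 88 (mod 113), and since 1⁻¹ ≡ 1 (mod 113), t ≡ 88. Hence k ≡ 221 + 227·88 = 20197 (mod 25651).
From k ≡ 20197 (mod 25651) write k = 20197 + 25651t. Substituting into k ≡ 18 (mod 29) gives 25651t ≡ 5 (mod 29), and since 15⁻¹ ≡ 2 (mod 29), t ≡ 10. Hence k ≡ 20197 + 25651·10 = 276707 (mod 743879).

276707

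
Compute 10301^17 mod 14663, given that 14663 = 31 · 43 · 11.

Mod 31: 10301 ≡ 9; 9^17 ≡ 19 (mod 31).
Mod 43: 10301 ≡ 24; 24^17 ≡ 25 (mod 43).
Mod 11: 10301 ≡ 5; by Fermat, exponent reduces to 17 mod 10 = 7; 5^7 ≡ 3 (mod 11).
Combine by CRT: x ≡ 19 (mod 31), x ≡ 25 (mod 43), x ≡ 3 (mod 11) ⇒ x ≡ 3336 (mod 14663).

3336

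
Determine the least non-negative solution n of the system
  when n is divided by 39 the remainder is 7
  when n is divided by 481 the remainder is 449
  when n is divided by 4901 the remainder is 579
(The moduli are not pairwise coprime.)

Combine the congruences pairwise.
gcd(39, 481) = 13 and 13 | (449 − 7), so the pair is consistent; merging gives n ≡ 1411 (mod 1443), where 1443 = lcm(39, 481).
gcd(1443, 4901) = 13 and 13 | (579 − 1411), so the pair is consistent; merging gives n ≡ 304441 (mod 544011), where 544011 = lcm(1443, 4901).
The solution is unique modulo lcm(39, 481, 4901) = 544011.

304441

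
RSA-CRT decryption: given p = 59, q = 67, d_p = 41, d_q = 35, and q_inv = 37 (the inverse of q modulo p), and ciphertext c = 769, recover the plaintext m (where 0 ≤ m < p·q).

m₁ = c^(d_p) mod p: c ≡ 2 (mod 59), and 2^41 mod 59 = 34.
m₂ = c^(d_q) mod q: c ≡ 32 (mod 67), and 32^35 mod 67 = 48.
h = q_inv·(m₁ − m₂) mod p = 37·(34 − 48) mod 59 = 13.
m = m₂ + h·q = 48 + 13·67 = 919.

919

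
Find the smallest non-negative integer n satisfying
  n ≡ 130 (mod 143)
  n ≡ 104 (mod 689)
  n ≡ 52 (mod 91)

52468

gcd(143, 689) = 13 and 13 | (104 − 130), so the pair is consistent; merging gives n ≡ 6994 (mod 7579), where 7579 = lcm(143, 689).
gcd(7579, 91) = 13 and 13 | (52 − 6994), so the pair is consistent; merging gives n ≡ 52468 (mod 53053), where 53053 = lcm(7579, 91).
The solution is unique modulo lcm(143, 689, 91) = 53053.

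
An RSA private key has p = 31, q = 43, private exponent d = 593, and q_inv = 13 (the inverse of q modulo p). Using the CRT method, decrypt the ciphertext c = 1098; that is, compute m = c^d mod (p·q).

1264

d_p = d mod (p−1) = 593 mod 30 = 23; d_q = d mod (q−1) = 5.
m₁ = c^(d_p) mod p: c ≡ 13 (mod 31), and 13^23 mod 31 = 24.
m₂ = c^(d_q) mod q: c ≡ 23 (mod 43), and 23^5 mod 43 = 17.
h = q_inv·(m₁ − m₂) mod p = 13·(24 − 17) mod 31 = 29.
m = m₂ + h·q = 17 + 29·43 = 1264.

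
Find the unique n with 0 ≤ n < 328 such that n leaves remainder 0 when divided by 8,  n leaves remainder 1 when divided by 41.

288

From n ≡ 0 (mod 8) write n = 0 + 8t. Substituting into n ≡ 1 (mod 41) gives 8t ≡ 1 (mod 41), and since 8⁻¹ ≡ 36 (mod 41), t ≡ 36. Hence n ≡ 0 + 8·36 = 288 (mod 328).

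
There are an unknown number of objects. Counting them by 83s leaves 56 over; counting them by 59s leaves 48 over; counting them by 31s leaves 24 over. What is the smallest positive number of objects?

The moduli are pairwise coprime; M = 83·59·31 = 151807.
M/83 = 1829; 1829 ≡ 3 (mod 83); 3·28 ≡ 1, so inverse 28.
M/59 = 2573; 2573 ≡ 36 (mod 59); 36·41 ≡ 1, so inverse 41.
M/31 = 4897; 4897 ≡ 30 (mod 31); 30·30 ≡ 1, so inverse 30.
N ≡ 56·1829·28 + 48·2573·41 + 24·4897·30 = 11457376.
11457376 mod 151807 = 71851.

71851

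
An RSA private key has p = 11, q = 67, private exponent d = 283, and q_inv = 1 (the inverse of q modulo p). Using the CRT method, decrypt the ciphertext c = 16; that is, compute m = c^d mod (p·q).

d_p = d mod (p−1) = 283 mod 10 = 3; d_q = d mod (q−1) = 19.
m₁ = c^(d_p) mod p: c ≡ 5 (mod 11), and 5^3 mod 11 = 4.
m₂ = c^(d_q) mod q: c ≡ 16 (mod 67), and 16^19 mod 67 = 19.
h = q_inv·(m₁ − m₂) mod p = 1·(4 − 19) mod 11 = 7.
m = m₂ + h·q = 19 + 7·67 = 488.

488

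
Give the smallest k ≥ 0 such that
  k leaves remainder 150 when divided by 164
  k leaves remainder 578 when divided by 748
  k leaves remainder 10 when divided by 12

85102

gcd(164, 748) = 4 and 4 | (578 − 150), so the pair is consistent; merging gives k ≡ 23766 (mod 30668), where 30668 = lcm(164, 748).
gcd(30668, 12) = 4 and 4 | (10 − 23766), so the pair is consistent; merging gives k ≡ 85102 (mod 92004), where 92004 = lcm(30668, 12).
The solution is unique modulo lcm(164, 748, 12) = 92004.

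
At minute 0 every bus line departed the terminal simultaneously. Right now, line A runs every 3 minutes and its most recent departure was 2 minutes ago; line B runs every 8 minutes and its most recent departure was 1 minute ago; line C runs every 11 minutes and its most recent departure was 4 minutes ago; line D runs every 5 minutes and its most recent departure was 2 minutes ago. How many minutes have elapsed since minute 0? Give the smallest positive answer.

257

The moduli are pairwise coprime; N = 3·8·11·5 = 1320.
N/3 = 440; 440 ≡ 2 (mod 3); 2·2 ≡ 1, so inverse 2.
N/8 = 165; 165 ≡ 5 (mod 8); 5·5 ≡ 1, so inverse 5.
N/11 = 120; 120 ≡ 10 (mod 11); 10·10 ≡ 1, so inverse 10.
N/5 = 264; 264 ≡ 4 (mod 5); 4·4 ≡ 1, so inverse 4.
t ≡ 2·440·2 + 1·165·5 + 4·120·10 + 2·264·4 = 9497.
9497 mod 1320 = 257.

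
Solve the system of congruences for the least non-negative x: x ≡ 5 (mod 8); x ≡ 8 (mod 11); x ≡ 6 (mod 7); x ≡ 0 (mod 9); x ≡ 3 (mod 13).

From x ≡ 5 (mod 8) write x = 5 + 8t. Substituting into x ≡ 8 (mod 11) gives 8t ≡ 3 (mod 11), and since 8⁻¹ ≡ 7 (mod 11), t ≡ 10. Hence x ≡ 5 + 8·10 = 85 (mod 88).
From x ≡ 85 (mod 88) write x = 85 + 88t. Substituting into x ≡ 6 (mod 7) gives 88t ≡ 5 (mod 7), and since 4⁻¹ ≡ 2 (mod 7), t ≡ 3. Hence x ≡ 85 + 88·3 = 349 (mod 616).
From x ≡ 349 (mod 616) write x = 349 + 616t. Substituting into x ≡ 0 (mod 9) gives 616t ≡ 2 (mod 9), and since 4⁻¹ ≡ 7 (mod 9), t ≡ 5. Hence x ≡ 349 + 616·5 = 3429 (mod 5544).
From x ≡ 3429 (mod 5544) write x = 3429 + 5544t. Substituting into x ≡ 3 (mod 13) gives 5544t ≡ 6 (mod 13), and since 6⁻¹ ≡ 11 (mod 13), t ≡ 1. Hence x ≡ 3429 + 5544·1 = 8973 (mod 72072).

8973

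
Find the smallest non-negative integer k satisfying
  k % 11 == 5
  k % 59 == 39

511

From k ≡ 5 (mod 11) write k = 5 + 11t. Substituting into k ≡ 39 (mod 59) gives 11t ≡ 34 (mod 59), and since 11⁻¹ ≡ 43 (mod 59), t ≡ 46. Hence k ≡ 5 + 11·46 = 511 (mod 649).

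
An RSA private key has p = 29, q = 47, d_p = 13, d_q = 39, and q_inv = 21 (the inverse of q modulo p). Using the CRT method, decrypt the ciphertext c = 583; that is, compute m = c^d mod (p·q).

m₁ = c^(d_p) mod p: c ≡ 3 (mod 29), and 3^13 mod 29 = 19.
m₂ = c^(d_q) mod q: c ≡ 19 (mod 47), and 19^39 mod 47 = 11.
h = q_inv·(m₁ − m₂) mod p = 21·(19 − 11) mod 29 = 23.
m = m₂ + h·q = 11 + 23·47 = 1092.

1092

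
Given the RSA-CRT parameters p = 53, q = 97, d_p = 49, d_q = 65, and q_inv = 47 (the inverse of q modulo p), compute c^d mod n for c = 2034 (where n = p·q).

1466

m₁ = c^(d_p) mod p: c ≡ 20 (mod 53), and 20^49 mod 53 = 35.
m₂ = c^(d_q) mod q: c ≡ 94 (mod 97), and 94^65 mod 97 = 11.
h = q_inv·(m₁ − m₂) mod p = 47·(35 − 11) mod 53 = 15.
m = m₂ + h·q = 11 + 15·97 = 1466.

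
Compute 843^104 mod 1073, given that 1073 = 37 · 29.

1009

Mod 37: 843 ≡ 29; by Fermat, exponent reduces to 104 mod 36 = 32; 29^32 ≡ 10 (mod 37).
Mod 29: 843 ≡ 2; by Fermat, exponent reduces to 104 mod 28 = 20; 2^20 ≡ 23 (mod 29).
Combine by CRT: x ≡ 10 (mod 37), x ≡ 23 (mod 29) ⇒ x ≡ 1009 (mod 1073).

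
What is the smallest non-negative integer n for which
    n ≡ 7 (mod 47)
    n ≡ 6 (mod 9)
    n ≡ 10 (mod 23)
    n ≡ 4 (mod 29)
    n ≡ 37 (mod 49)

Combine the congruences pairwise.
From n ≡ 7 (mod 47) write n = 7 + 47t. Substituting into n ≡ 6 (mod 9) gives 47t ≡ 8 (mod 9), and since 2⁻¹ ≡ 5 (mod 9), t ≡ 4. Hence n ≡ 7 + 47·4 = 195 (mod 423).
From n ≡ 195 (mod 423) write n = 195 + 423t. Substituting into n ≡ 10 (mod 23) gives 423t ≡ 22 (mod 23), and since 9⁻¹ ≡ 18 (mod 23), t ≡ 5. Hence n ≡ 195 + 423·5 = 2310 (mod 9729).
From n ≡ 2310 (mod 9729) write n = 2310 + 9729t. Substituting into n ≡ 4 (mod 29) gives 9729t ≡ 14 (mod 29), and since 14⁻¹ ≡ 27 (mod 29), t ≡ 1. Hence n ≡ 2310 + 9729·1 = 12039 (mod 282141).
From n ≡ 12039 (mod 282141) write n = 12039 + 282141t. Substituting into n ≡ 37 (mod 49) gives 282141t ≡ 3 (mod 49), and since 48⁻¹ ≡ 48 (mod 49), t ≡ 46. Hence n ≡ 12039 + 282141·46 = 12990525 (mod 13824909).

12990525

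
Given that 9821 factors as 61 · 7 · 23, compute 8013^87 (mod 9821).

1168

Mod 61: 8013 ≡ 22; by Fermat, exponent reduces to 87 mod 60 = 27; 22^27 ≡ 9 (mod 61).
Mod 7: 8013 ≡ 5; by Fermat, exponent reduces to 87 mod 6 = 3; 5^3 ≡ 6 (mod 7).
Mod 23: 8013 ≡ 9; by Fermat, exponent reduces to 87 mod 22 = 21; 9^21 ≡ 18 (mod 23).
Combine by CRT: x ≡ 9 (mod 61), x ≡ 6 (mod 7), x ≡ 18 (mod 23) ⇒ x ≡ 1168 (mod 9821).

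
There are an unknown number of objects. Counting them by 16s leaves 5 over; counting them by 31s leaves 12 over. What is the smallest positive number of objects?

From N ≡ 5 (mod 16) write N = 5 + 16t. Substituting into N ≡ 12 (mod 31) gives 16t ≡ 7 (mod 31), and since 16⁻¹ ≡ 2 (mod 31), t ≡ 14. Hence N ≡ 5 + 16·14 = 229 (mod 496).

229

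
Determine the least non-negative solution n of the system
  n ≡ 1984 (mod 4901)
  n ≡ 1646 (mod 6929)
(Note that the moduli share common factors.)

Combine the congruences pairwise.
gcd(4901, 6929) = 169 and 169 | (1646 − 1984), so the pair is consistent; merging gives n ≡ 36291 (mod 200941), where 200941 = lcm(4901, 6929).
The solution is unique modulo lcm(4901, 6929) = 200941.

36291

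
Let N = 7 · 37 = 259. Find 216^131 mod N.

Mod 7: 216 ≡ 6; by Fermat, exponent reduces to 131 mod 6 = 5; 6^5 ≡ 6 (mod 7).
Mod 37: 216 ≡ 31; by Fermat, exponent reduces to 131 mod 36 = 23; 31^23 ≡ 6 (mod 37).
Combine by CRT: x ≡ 6 (mod 7), x ≡ 6 (mod 37) ⇒ x ≡ 6 (mod 259).

6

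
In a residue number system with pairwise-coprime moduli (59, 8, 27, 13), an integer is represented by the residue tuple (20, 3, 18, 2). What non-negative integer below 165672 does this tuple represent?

38547

The moduli are pairwise coprime; N = 59·8·27·13 = 165672.
N/59 = 2808; 2808 ≡ 35 (mod 59); 35·27 ≡ 1, so inverse 27.
N/8 = 20709; 20709 ≡ 5 (mod 8); 5·5 ≡ 1, so inverse 5.
N/27 = 6136; 6136 ≡ 7 (mod 27); 7·4 ≡ 1, so inverse 4.
N/13 = 12744; 12744 ≡ 4 (mod 13); 4·10 ≡ 1, so inverse 10.
x ≡ 20·2808·27 + 3·20709·5 + 18·6136·4 + 2·12744·10 = 2523627.
2523627 mod 165672 = 38547.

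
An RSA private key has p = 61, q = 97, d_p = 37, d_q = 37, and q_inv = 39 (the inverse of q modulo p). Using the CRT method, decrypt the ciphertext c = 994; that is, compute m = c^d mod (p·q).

3662

m₁ = c^(d_p) mod p: c ≡ 18 (mod 61), and 18^37 mod 61 = 2.
m₂ = c^(d_q) mod q: c ≡ 24 (mod 97), and 24^37 mod 97 = 73.
h = q_inv·(m₁ − m₂) mod p = 39·(2 − 73) mod 61 = 37.
m = m₂ + h·q = 73 + 37·97 = 3662.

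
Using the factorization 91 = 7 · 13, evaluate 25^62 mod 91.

79

Mod 7: 25 ≡ 4; by Fermat, exponent reduces to 62 mod 6 = 2; 4^2 ≡ 2 (mod 7).
Mod 13: 25 ≡ 12; by Fermat, exponent reduces to 62 mod 12 = 2; 12^2 ≡ 1 (mod 13).
Combine by CRT: x ≡ 2 (mod 7), x ≡ 1 (mod 13) ⇒ x ≡ 79 (mod 91).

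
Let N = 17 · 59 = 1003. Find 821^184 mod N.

Mod 17: 821 ≡ 5; by Fermat, exponent reduces to 184 mod 16 = 8; 5^8 ≡ 16 (mod 17).
Mod 59: 821 ≡ 54; by Fermat, exponent reduces to 184 mod 58 = 10; 54^10 ≡ 4 (mod 59).
Combine by CRT: x ≡ 16 (mod 17), x ≡ 4 (mod 59) ⇒ x ≡ 594 (mod 1003).

594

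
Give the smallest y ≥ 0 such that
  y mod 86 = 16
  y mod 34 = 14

gcd(86, 34) = 2 and 2 | (14 − 16), so the pair is consistent; merging gives y ≡ 1306 (mod 1462), where 1462 = lcm(86, 34).
The solution is unique modulo lcm(86, 34) = 1462.

1306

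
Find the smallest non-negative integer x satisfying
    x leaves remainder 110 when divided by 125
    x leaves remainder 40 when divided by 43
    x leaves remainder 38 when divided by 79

From x ≡ 110 (mod 125) write x = 110 + 125t. Substituting into x ≡ 40 (mod 43) gives 125t ≡ 16 (mod 43), and since 39⁻¹ ≡ 32 (mod 43), t ≡ 39. Hence x ≡ 110 + 125·39 = 4985 (mod 5375).
From x ≡ 4985 (mod 5375) write x = 4985 + 5375t. Substituting into x ≡ 38 (mod 79) gives 5375t ≡ 30 (mod 79), and since 3⁻¹ ≡ 53 (mod 79), t ≡ 10. Hence x ≡ 4985 + 5375·10 = 58735 (mod 424625).

58735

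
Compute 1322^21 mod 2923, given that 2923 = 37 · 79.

1923

Mod 37: 1322 ≡ 27; 27^21 ≡ 36 (mod 37).
Mod 79: 1322 ≡ 58; 58^21 ≡ 27 (mod 79).
Combine by CRT: x ≡ 36 (mod 37), x ≡ 27 (mod 79) ⇒ x ≡ 1923 (mod 2923).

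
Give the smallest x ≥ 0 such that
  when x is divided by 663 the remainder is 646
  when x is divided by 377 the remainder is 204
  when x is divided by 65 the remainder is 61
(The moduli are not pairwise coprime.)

83521

gcd(663, 377) = 13 and 13 | (204 − 646), so the pair is consistent; merging gives x ≡ 6613 (mod 19227), where 19227 = lcm(663, 377).
gcd(19227, 65) = 13 and 13 | (61 − 6613), so the pair is consistent; merging gives x ≡ 83521 (mod 96135), where 96135 = lcm(19227, 65).
The solution is unique modulo lcm(663, 377, 65) = 96135.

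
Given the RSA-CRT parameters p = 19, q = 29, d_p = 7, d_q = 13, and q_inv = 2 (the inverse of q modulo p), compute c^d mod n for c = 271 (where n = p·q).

548

m₁ = c^(d_p) mod p: c ≡ 5 (mod 19), and 5^7 mod 19 = 16.
m₂ = c^(d_q) mod q: c ≡ 10 (mod 29), and 10^13 mod 29 = 26.
h = q_inv·(m₁ − m₂) mod p = 2·(16 − 26) mod 19 = 18.
m = m₂ + h·q = 26 + 18·29 = 548.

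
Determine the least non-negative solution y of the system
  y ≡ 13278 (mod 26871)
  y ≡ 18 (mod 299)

496956

gcd(26871, 299) = 13 and 13 | (18 − 13278), so the pair is consistent; merging gives y ≡ 496956 (mod 618033), where 618033 = lcm(26871, 299).
The solution is unique modulo lcm(26871, 299) = 618033.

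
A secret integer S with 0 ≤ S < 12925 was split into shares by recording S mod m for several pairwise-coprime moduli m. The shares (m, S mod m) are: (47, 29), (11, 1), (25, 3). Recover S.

2003

Combine the congruences pairwise.
From S ≡ 29 (mod 47) write S = 29 + 47t. Substituting into S ≡ 1 (mod 11) gives 47t ≡ 5 (mod 11), and since 3⁻¹ ≡ 4 (mod 11), t ≡ 9. Hence S ≡ 29 + 47·9 = 452 (mod 517).
From S ≡ 452 (mod 517) write S = 452 + 517t. Substituting into S ≡ 3 (mod 25) gives 517t ≡ 1 (mod 25), and since 17⁻¹ ≡ 3 (mod 25), t ≡ 3. Hence S ≡ 452 + 517·3 = 2003 (mod 12925).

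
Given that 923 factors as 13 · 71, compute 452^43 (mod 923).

Mod 13: 452 ≡ 10; by Fermat, exponent reduces to 43 mod 12 = 7; 10^7 ≡ 10 (mod 13).
Mod 71: 452 ≡ 26; 26^43 ≡ 26 (mod 71).
Combine by CRT: x ≡ 10 (mod 13), x ≡ 26 (mod 71) ⇒ x ≡ 452 (mod 923).

452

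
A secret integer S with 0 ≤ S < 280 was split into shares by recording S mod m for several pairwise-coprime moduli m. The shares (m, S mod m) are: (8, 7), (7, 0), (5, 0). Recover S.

175

From S ≡ 7 (mod 8) write S = 7 + 8t. Substituting into S ≡ 0 (mod 7) gives 8t ≡ 0 (mod 7), and since 1⁻¹ ≡ 1 (mod 7), t ≡ 0. Hence S ≡ 7 + 8·0 = 7 (mod 56).
From S ≡ 7 (mod 56) write S = 7 + 56t. Substituting into S ≡ 0 (mod 5) gives 56t ≡ 3 (mod 5), and since 1⁻¹ ≡ 1 (mod 5), t ≡ 3. Hence S ≡ 7 + 56·3 = 175 (mod 280).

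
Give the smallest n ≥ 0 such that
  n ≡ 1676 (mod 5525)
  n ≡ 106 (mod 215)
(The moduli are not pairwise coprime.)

Combine the congruences pairwise.
gcd(5525, 215) = 5 and 5 | (106 − 1676), so the pair is consistent; merging gives n ≡ 7201 (mod 237575), where 237575 = lcm(5525, 215).
The solution is unique modulo lcm(5525, 215) = 237575.

7201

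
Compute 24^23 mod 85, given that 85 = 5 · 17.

Mod 5: 24 ≡ 4; by Fermat, exponent reduces to 23 mod 4 = 3; 4^3 ≡ 4 (mod 5).
Mod 17: 24 ≡ 7; by Fermat, exponent reduces to 23 mod 16 = 7; 7^7 ≡ 12 (mod 17).
Combine by CRT: x ≡ 4 (mod 5), x ≡ 12 (mod 17) ⇒ x ≡ 29 (mod 85).

29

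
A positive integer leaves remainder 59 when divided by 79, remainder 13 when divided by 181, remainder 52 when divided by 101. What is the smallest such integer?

The moduli are pairwise coprime; M = 79·181·101 = 1444199.
M/79 = 18281; 18281 ≡ 32 (mod 79); 32·42 ≡ 1, so inverse 42.
M/181 = 7979; 7979 ≡ 15 (mod 181); 15·169 ≡ 1, so inverse 169.
M/101 = 14299; 14299 ≡ 58 (mod 101); 58·54 ≡ 1, so inverse 54.
n ≡ 59·18281·42 + 13·7979·169 + 52·14299·54 = 102981773.
102981773 mod 1444199 = 443644.

443644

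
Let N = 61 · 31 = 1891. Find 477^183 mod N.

Mod 61: 477 ≡ 50; by Fermat, exponent reduces to 183 mod 60 = 3; 50^3 ≡ 11 (mod 61).
Mod 31: 477 ≡ 12; by Fermat, exponent reduces to 183 mod 30 = 3; 12^3 ≡ 23 (mod 31).
Combine by CRT: x ≡ 11 (mod 61), x ≡ 23 (mod 31) ⇒ x ≡ 1170 (mod 1891).

1170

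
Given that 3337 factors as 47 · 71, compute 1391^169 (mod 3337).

Mod 47: 1391 ≡ 28; by Fermat, exponent reduces to 169 mod 46 = 31; 28^31 ≡ 6 (mod 47).
Mod 71: 1391 ≡ 42; by Fermat, exponent reduces to 169 mod 70 = 29; 42^29 ≡ 67 (mod 71).
Combine by CRT: x ≡ 6 (mod 47), x ≡ 67 (mod 71) ⇒ x ≡ 1416 (mod 3337).

1416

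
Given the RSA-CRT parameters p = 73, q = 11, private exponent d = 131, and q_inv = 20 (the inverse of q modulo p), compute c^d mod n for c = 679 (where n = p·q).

d_p = d mod (p−1) = 131 mod 72 = 59; d_q = d mod (q−1) = 1.
m₁ = c^(d_p) mod p: c ≡ 22 (mod 73), and 22^59 mod 73 = 63.
m₂ = c^(d_q) mod q: c ≡ 8 (mod 11), and 8^1 mod 11 = 8.
h = q_inv·(m₁ − m₂) mod p = 20·(63 − 8) mod 73 = 5.
m = m₂ + h·q = 8 + 5·11 = 63.

63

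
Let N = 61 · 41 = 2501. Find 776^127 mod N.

Mod 61: 776 ≡ 44; by Fermat, exponent reduces to 127 mod 60 = 7; 44^7 ≡ 31 (mod 61).
Mod 41: 776 ≡ 38; by Fermat, exponent reduces to 127 mod 40 = 7; 38^7 ≡ 27 (mod 41).
Combine by CRT: x ≡ 31 (mod 61), x ≡ 27 (mod 41) ⇒ x ≡ 519 (mod 2501).

519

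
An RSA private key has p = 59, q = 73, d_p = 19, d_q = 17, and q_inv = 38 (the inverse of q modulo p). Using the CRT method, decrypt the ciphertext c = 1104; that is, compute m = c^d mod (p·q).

4007

m₁ = c^(d_p) mod p: c ≡ 42 (mod 59), and 42^19 mod 59 = 54.
m₂ = c^(d_q) mod q: c ≡ 9 (mod 73), and 9^17 mod 73 = 65.
h = q_inv·(m₁ − m₂) mod p = 38·(54 − 65) mod 59 = 54.
m = m₂ + h·q = 65 + 54·73 = 4007.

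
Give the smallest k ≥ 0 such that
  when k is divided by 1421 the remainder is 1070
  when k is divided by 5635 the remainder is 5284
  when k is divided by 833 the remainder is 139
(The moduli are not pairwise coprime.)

1470384

gcd(1421, 5635) = 49 and 49 | (5284 − 1070), so the pair is consistent; merging gives k ≡ 163064 (mod 163415), where 163415 = lcm(1421, 5635).
gcd(163415, 833) = 49 and 49 | (139 − 163064), so the pair is consistent; merging gives k ≡ 1470384 (mod 2778055), where 2778055 = lcm(163415, 833).
The solution is unique modulo lcm(1421, 5635, 833) = 2778055.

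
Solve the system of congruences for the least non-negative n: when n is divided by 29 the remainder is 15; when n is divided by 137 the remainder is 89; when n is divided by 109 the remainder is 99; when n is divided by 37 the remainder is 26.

1490238

The moduli are pairwise coprime; M = 29·137·109·37 = 16023109.
M/29 = 552521; 552521 ≡ 13 (mod 29); 13·9 ≡ 1, so inverse 9.
M/137 = 116957; 116957 ≡ 96 (mod 137); 96·10 ≡ 1, so inverse 10.
M/109 = 147001; 147001 ≡ 69 (mod 109); 69·79 ≡ 1, so inverse 79.
M/37 = 433057; 433057 ≡ 9 (mod 37); 9·33 ≡ 1, so inverse 33.
n ≡ 15·552521·9 + 89·116957·10 + 99·147001·79 + 26·433057·33 = 1699939792.
1699939792 mod 16023109 = 1490238.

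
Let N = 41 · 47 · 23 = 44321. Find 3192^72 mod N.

Mod 41: 3192 ≡ 35; by Fermat, exponent reduces to 72 mod 40 = 32; 35^32 ≡ 37 (mod 41).
Mod 47: 3192 ≡ 43; by Fermat, exponent reduces to 72 mod 46 = 26; 43^26 ≡ 17 (mod 47).
Mod 23: 3192 ≡ 18; by Fermat, exponent reduces to 72 mod 22 = 6; 18^6 ≡ 8 (mod 23).
Combine by CRT: x ≡ 37 (mod 41), x ≡ 17 (mod 47), x ≡ 8 (mod 23) ⇒ x ≡ 37429 (mod 44321).

37429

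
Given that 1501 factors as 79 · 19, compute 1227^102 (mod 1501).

Mod 79: 1227 ≡ 42; by Fermat, exponent reduces to 102 mod 78 = 24; 42^24 ≡ 10 (mod 79).
Mod 19: 1227 ≡ 11; by Fermat, exponent reduces to 102 mod 18 = 12; 11^12 ≡ 1 (mod 19).
Combine by CRT: x ≡ 10 (mod 79), x ≡ 1 (mod 19) ⇒ x ≡ 1274 (mod 1501).

1274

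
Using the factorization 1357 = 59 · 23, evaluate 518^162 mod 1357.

Mod 59: 518 ≡ 46; by Fermat, exponent reduces to 162 mod 58 = 46; 46^46 ≡ 17 (mod 59).
Mod 23: 518 ≡ 12; by Fermat, exponent reduces to 162 mod 22 = 8; 12^8 ≡ 8 (mod 23).
Combine by CRT: x ≡ 17 (mod 59), x ≡ 8 (mod 23) ⇒ x ≡ 1020 (mod 1357).

1020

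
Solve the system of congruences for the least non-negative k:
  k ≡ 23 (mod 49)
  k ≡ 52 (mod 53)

From k ≡ 23 (mod 49) write k = 23 + 49t. Substituting into k ≡ 52 (mod 53) gives 49t ≡ 29 (mod 53), and since 49⁻¹ ≡ 13 (mod 53), t ≡ 6. Hence k ≡ 23 + 49·6 = 317 (mod 2597).

317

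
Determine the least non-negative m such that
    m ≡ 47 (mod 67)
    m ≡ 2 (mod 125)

7752

From m ≡ 47 (mod 67) write m = 47 + 67t. Substituting into m ≡ 2 (mod 125) gives 67t ≡ 80 (mod 125), and since 67⁻¹ ≡ 28 (mod 125), t ≡ 115. Hence m ≡ 47 + 67·115 = 7752 (mod 8375).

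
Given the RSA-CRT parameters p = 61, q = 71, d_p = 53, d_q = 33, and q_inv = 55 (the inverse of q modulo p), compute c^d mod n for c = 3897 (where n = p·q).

m₁ = c^(d_p) mod p: c ≡ 54 (mod 61), and 54^53 mod 61 = 17.
m₂ = c^(d_q) mod q: c ≡ 63 (mod 71), and 63^33 mod 71 = 61.
h = q_inv·(m₁ − m₂) mod p = 55·(17 − 61) mod 61 = 20.
m = m₂ + h·q = 61 + 20·71 = 1481.

1481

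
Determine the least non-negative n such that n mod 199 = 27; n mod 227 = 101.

9181

Combine the congruences pairwise.
From n ≡ 27 (mod 199) write n = 27 + 199t. Substituting into n ≡ 101 (mod 227) gives 199t ≡ 74 (mod 227), and since 199⁻¹ ≡ 154 (mod 227), t ≡ 46. Hence n ≡ 27 + 199·46 = 9181 (mod 45173).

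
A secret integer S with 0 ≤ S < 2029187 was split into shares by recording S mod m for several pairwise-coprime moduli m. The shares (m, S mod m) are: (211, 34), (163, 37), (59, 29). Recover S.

251546

The moduli are pairwise coprime; N = 211·163·59 = 2029187.
N/211 = 9617; 9617 ≡ 122 (mod 211); 122·64 ≡ 1, so inverse 64.
N/163 = 12449; 12449 ≡ 61 (mod 163); 61·155 ≡ 1, so inverse 155.
N/59 = 34393; 34393 ≡ 55 (mod 59); 55·44 ≡ 1, so inverse 44.
S ≡ 34·9617·64 + 37·12449·155 + 29·34393·44 = 136207075.
136207075 mod 2029187 = 251546.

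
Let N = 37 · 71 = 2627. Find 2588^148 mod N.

Mod 37: 2588 ≡ 35; by Fermat, exponent reduces to 148 mod 36 = 4; 35^4 ≡ 16 (mod 37).
Mod 71: 2588 ≡ 32; by Fermat, exponent reduces to 148 mod 70 = 8; 32^8 ≡ 32 (mod 71).
Combine by CRT: x ≡ 16 (mod 37), x ≡ 32 (mod 71) ⇒ x ≡ 2162 (mod 2627).

2162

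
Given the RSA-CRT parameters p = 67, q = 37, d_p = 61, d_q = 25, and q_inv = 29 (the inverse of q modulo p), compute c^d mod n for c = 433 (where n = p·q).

m₁ = c^(d_p) mod p: c ≡ 31 (mod 67), and 31^61 mod 67 = 46.
m₂ = c^(d_q) mod q: c ≡ 26 (mod 37), and 26^25 mod 37 = 26.
h = q_inv·(m₁ − m₂) mod p = 29·(46 − 26) mod 67 = 44.
m = m₂ + h·q = 26 + 44·37 = 1654.

1654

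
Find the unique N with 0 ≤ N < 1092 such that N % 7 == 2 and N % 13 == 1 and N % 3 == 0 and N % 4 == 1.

From N ≡ 2 (mod 7) write N = 2 + 7t. Substituting into N ≡ 1 (mod 13) gives 7t ≡ 12 (mod 13), and since 7⁻¹ ≡ 2 (mod 13), t ≡ 11. Hence N ≡ 2 + 7·11 = 79 (mod 91).
From N ≡ 79 (mod 91) write N = 79 + 91t. Substituting into N ≡ 0 (mod 3) gives 91t ≡ 2 (mod 3), and since 1⁻¹ ≡ 1 (mod 3), t ≡ 2. Hence N ≡ 79 + 91·2 = 261 (mod 273).
From N ≡ 261 (mod 273) write N = 261 + 273t. Substituting into N ≡ 1 (mod 4) gives 273t ≡ 0 (mod 4), and since 1⁻¹ ≡ 1 (mod 4), t ≡ 0. Hence N ≡ 261 + 273·0 = 261 (mod 1092).

261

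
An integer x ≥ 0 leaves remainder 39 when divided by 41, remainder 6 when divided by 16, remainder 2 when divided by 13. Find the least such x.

7542

Combine the congruences pairwise.
From x ≡ 39 (mod 41) write x = 39 + 41t. Substituting into x ≡ 6 (mod 16) gives 41t ≡ 15 (mod 16), and since 9⁻¹ ≡ 9 (mod 16), t ≡ 7. Hence x ≡ 39 + 41·7 = 326 (mod 656).
From x ≡ 326 (mod 656) write x = 326 + 656t. Substituting into x ≡ 2 (mod 13) gives 656t ≡ 1 (mod 13), and since 6⁻¹ ≡ 11 (mod 13), t ≡ 11. Hence x ≡ 326 + 656·11 = 7542 (mod 8528).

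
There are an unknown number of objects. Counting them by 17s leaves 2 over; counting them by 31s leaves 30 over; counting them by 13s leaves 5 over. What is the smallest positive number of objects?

The moduli are pairwise coprime; M = 17·31·13 = 6851.
M/17 = 403; 403 ≡ 12 (mod 17); 12·10 ≡ 1, so inverse 10.
M/31 = 221; 221 ≡ 4 (mod 31); 4·8 ≡ 1, so inverse 8.
M/13 = 527; 527 ≡ 7 (mod 13); 7·2 ≡ 1, so inverse 2.
N ≡ 2·403·10 + 30·221·8 + 5·527·2 = 66370.
66370 mod 6851 = 4711.

4711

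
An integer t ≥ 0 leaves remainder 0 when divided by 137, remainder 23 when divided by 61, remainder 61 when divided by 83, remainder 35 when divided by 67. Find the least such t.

371818

The moduli are pairwise coprime; N = 137·61·83·67 = 46473277.
N/137 = 339221; 339221 ≡ 9 (mod 137); 9·61 ≡ 1, so inverse 61.
N/61 = 761857; 761857 ≡ 28 (mod 61); 28·24 ≡ 1, so inverse 24.
N/83 = 559919; 559919 ≡ 1 (mod 83), inverse 1.
N/67 = 693631; 693631 ≡ 47 (mod 67); 47·10 ≡ 1, so inverse 10.
t ≡ 0·339221·61 + 23·761857·24 + 61·559919·1 + 35·693631·10 = 697470973.
697470973 mod 46473277 = 371818.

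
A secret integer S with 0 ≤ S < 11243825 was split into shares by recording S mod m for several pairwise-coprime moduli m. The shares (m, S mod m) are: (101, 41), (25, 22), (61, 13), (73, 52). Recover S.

8007422

The moduli are pairwise coprime; N = 101·25·61·73 = 11243825.
N/101 = 111325; 111325 ≡ 23 (mod 101); 23·22 ≡ 1, so inverse 22.
N/25 = 449753; 449753 ≡ 3 (mod 25); 3·17 ≡ 1, so inverse 17.
N/61 = 184325; 184325 ≡ 44 (mod 61); 44·43 ≡ 1, so inverse 43.
N/73 = 154025; 154025 ≡ 68 (mod 73); 68·29 ≡ 1, so inverse 29.
S ≡ 41·111325·22 + 22·449753·17 + 13·184325·43 + 52·154025·29 = 603930147.
603930147 mod 11243825 = 8007422.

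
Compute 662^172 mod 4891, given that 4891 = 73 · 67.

Mod 73: 662 ≡ 5; by Fermat, exponent reduces to 172 mod 72 = 28; 5^28 ≡ 36 (mod 73).
Mod 67: 662 ≡ 59; by Fermat, exponent reduces to 172 mod 66 = 40; 59^40 ≡ 15 (mod 67).
Combine by CRT: x ≡ 36 (mod 73), x ≡ 15 (mod 67) ⇒ x ≡ 2226 (mod 4891).

2226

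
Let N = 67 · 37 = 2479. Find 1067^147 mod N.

2300

Mod 67: 1067 ≡ 62; by Fermat, exponent reduces to 147 mod 66 = 15; 62^15 ≡ 22 (mod 67).
Mod 37: 1067 ≡ 31; by Fermat, exponent reduces to 147 mod 36 = 3; 31^3 ≡ 6 (mod 37).
Combine by CRT: x ≡ 22 (mod 67), x ≡ 6 (mod 37) ⇒ x ≡ 2300 (mod 2479).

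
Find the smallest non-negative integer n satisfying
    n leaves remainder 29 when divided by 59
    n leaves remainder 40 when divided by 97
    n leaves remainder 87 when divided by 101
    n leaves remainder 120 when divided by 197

Combine the congruences pairwise.
From n ≡ 29 (mod 59) write n = 29 + 59t. Substituting into n ≡ 40 (mod 97) gives 59t ≡ 11 (mod 97), and since 59⁻¹ ≡ 74 (mod 97), t ≡ 38. Hence n ≡ 29 + 59·38 = 2271 (mod 5723).
From n ≡ 2271 (mod 5723) write n = 2271 + 5723t. Substituting into n ≡ 87 (mod 101) gives 5723t ≡ 38 (mod 101), and since 67⁻¹ ≡ 98 (mod 101), t ≡ 88. Hence n ≡ 2271 + 5723·88 = 505895 (mod 578023).
From n ≡ 505895 (mod 578023) write n = 505895 + 578023t. Substituting into n ≡ 120 (mod 197) gives 578023t ≡ 121 (mod 197), and since 25⁻¹ ≡ 134 (mod 197), t ≡ 60. Hence n ≡ 505895 + 578023·60 = 35187275 (mod 113870531).

35187275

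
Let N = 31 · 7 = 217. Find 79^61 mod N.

79

Mod 31: 79 ≡ 17; by Fermat, exponent reduces to 61 mod 30 = 1; 17^1 ≡ 17 (mod 31).
Mod 7: 79 ≡ 2; by Fermat, exponent reduces to 61 mod 6 = 1; 2^1 ≡ 2 (mod 7).
Combine by CRT: x ≡ 17 (mod 31), x ≡ 2 (mod 7) ⇒ x ≡ 79 (mod 217).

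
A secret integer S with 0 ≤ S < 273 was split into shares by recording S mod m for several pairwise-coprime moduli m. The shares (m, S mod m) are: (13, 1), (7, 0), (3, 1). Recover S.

Combine the congruences pairwise.
From S ≡ 1 (mod 13) write S = 1 + 13t. Substituting into S ≡ 0 (mod 7) gives 13t ≡ 6 (mod 7), and since 6⁻¹ ≡ 6 (mod 7), t ≡ 1. Hence S ≡ 1 + 13·1 = 14 (mod 91).
From S ≡ 14 (mod 91) write S = 14 + 91t. Substituting into S ≡ 1 (mod 3) gives 91t ≡ 2 (mod 3), and since 1⁻¹ ≡ 1 (mod 3), t ≡ 2. Hence S ≡ 14 + 91·2 = 196 (mod 273).

196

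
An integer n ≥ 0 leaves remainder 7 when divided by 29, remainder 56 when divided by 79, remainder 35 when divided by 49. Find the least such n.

The moduli are pairwise coprime; M = 29·79·49 = 112259.
M/29 = 3871; 3871 ≡ 14 (mod 29); 14·27 ≡ 1, so inverse 27.
M/79 = 1421; 1421 ≡ 78 (mod 79); 78·78 ≡ 1, so inverse 78.
M/49 = 2291; 2291 ≡ 37 (mod 49); 37·4 ≡ 1, so inverse 4.
n ≡ 7·3871·27 + 56·1421·78 + 35·2291·4 = 7259287.
7259287 mod 112259 = 74711.

74711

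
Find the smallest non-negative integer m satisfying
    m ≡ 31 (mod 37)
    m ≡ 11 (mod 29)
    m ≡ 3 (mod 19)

14424

Combine the congruences pairwise.
From m ≡ 31 (mod 37) write m = 31 + 37t. Substituting into m ≡ 11 (mod 29) gives 37t ≡ 9 (mod 29), and since 8⁻¹ ≡ 11 (mod 29), t ≡ 12. Hence m ≡ 31 + 37·12 = 475 (mod 1073).
From m ≡ 475 (mod 1073) write m = 475 + 1073t. Substituting into m ≡ 3 (mod 19) gives 1073t ≡ 3 (mod 19), and since 9⁻¹ ≡ 17 (mod 19), t ≡ 13. Hence m ≡ 475 + 1073·13 = 14424 (mod 20387).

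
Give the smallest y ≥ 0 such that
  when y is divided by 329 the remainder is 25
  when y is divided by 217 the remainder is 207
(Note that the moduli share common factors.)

Combine the congruences pairwise.
gcd(329, 217) = 7 and 7 | (207 − 25), so the pair is consistent; merging gives y ≡ 6934 (mod 10199), where 10199 = lcm(329, 217).
The solution is unique modulo lcm(329, 217) = 10199.

6934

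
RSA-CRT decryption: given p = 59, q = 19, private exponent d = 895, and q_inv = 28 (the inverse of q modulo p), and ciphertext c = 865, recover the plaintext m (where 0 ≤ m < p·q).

d_p = d mod (p−1) = 895 mod 58 = 25; d_q = d mod (q−1) = 13.
m₁ = c^(d_p) mod p: c ≡ 39 (mod 59), and 39^25 mod 59 = 37.
m₂ = c^(d_q) mod q: c ≡ 10 (mod 19), and 10^13 mod 19 = 13.
h = q_inv·(m₁ − m₂) mod p = 28·(37 − 13) mod 59 = 23.
m = m₂ + h·q = 13 + 23·19 = 450.

450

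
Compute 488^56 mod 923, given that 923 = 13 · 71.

Mod 13: 488 ≡ 7; by Fermat, exponent reduces to 56 mod 12 = 8; 7^8 ≡ 3 (mod 13).
Mod 71: 488 ≡ 62; 62^56 ≡ 57 (mod 71).
Combine by CRT: x ≡ 3 (mod 13), x ≡ 57 (mod 71) ⇒ x ≡ 341 (mod 923).

341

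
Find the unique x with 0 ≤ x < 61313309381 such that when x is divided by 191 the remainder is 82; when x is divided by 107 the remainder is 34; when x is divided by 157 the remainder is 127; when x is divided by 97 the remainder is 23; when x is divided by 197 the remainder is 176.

4278839191

The moduli are pairwise coprime; N = 191·107·157·97·197 = 61313309381.
N/191 = 321012091; 321012091 ≡ 110 (mod 191); 110·33 ≡ 1, so inverse 33.
N/107 = 573021583; 573021583 ≡ 96 (mod 107); 96·68 ≡ 1, so inverse 68.
N/157 = 390530633; 390530633 ≡ 41 (mod 157); 41·23 ≡ 1, so inverse 23.
N/97 = 632095973; 632095973 ≡ 32 (mod 97); 32·94 ≡ 1, so inverse 94.
N/197 = 311235073; 311235073 ≡ 92 (mod 197); 92·15 ≡ 1, so inverse 15.
x ≡ 82·321012091·33 + 34·573021583·68 + 127·390530633·23 + 23·632095973·94 + 176·311235073·15 = 5522476683481.
5522476683481 mod 61313309381 = 4278839191.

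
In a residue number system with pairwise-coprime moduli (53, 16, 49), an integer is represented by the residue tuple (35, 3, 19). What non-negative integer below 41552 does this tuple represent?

10211

From x ≡ 35 (mod 53) write x = 35 + 53t. Substituting into x ≡ 3 (mod 16) gives 53t ≡ 0 (mod 16), and since 5⁻¹ ≡ 13 (mod 16), t ≡ 0. Hence x ≡ 35 + 53·0 = 35 (mod 848).
From x ≡ 35 (mod 848) write x = 35 + 848t. Substituting into x ≡ 19 (mod 49) gives 848t ≡ 33 (mod 49), and since 15⁻¹ ≡ 36 (mod 49), t ≡ 12. Hence x ≡ 35 + 848·12 = 10211 (mod 41552).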